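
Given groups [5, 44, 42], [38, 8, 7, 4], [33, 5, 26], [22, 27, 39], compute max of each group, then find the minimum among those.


Find max of each group:
  Group 1: [5, 44, 42] -> max = 44
  Group 2: [38, 8, 7, 4] -> max = 38
  Group 3: [33, 5, 26] -> max = 33
  Group 4: [22, 27, 39] -> max = 39
Maxes: [44, 38, 33, 39]
Minimum of maxes = 33
Final answer: 33


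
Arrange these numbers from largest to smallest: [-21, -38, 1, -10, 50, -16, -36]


Original list: [-21, -38, 1, -10, 50, -16, -36]
Repeatedly take the largest remaining element:
  Remaining [-21, -38, 1, -10, 50, -16, -36] -> largest is 50
  Remaining [-21, -38, 1, -10, -16, -36] -> largest is 1
  Remaining [-21, -38, -10, -16, -36] -> largest is -10
  Remaining [-21, -38, -16, -36] -> largest is -16
  Remaining [-21, -38, -36] -> largest is -21
  Remaining [-38, -36] -> largest is -36
  Remaining [-38] -> largest is -38
Collecting the picks in order gives the descending list.
Final answer: [50, 1, -10, -16, -21, -36, -38]


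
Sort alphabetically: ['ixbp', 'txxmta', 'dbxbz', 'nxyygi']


Compare strings character by character (the first differing letter decides):
  'dbxbz' < 'ixbp' since 'd' < 'i' at position 1
  'ixbp' < 'nxyygi' since 'i' < 'n' at position 1
  'nxyygi' < 'txxmta' since 'n' < 't' at position 1
Chaining these comparisons gives the alphabetical order.
Final answer: ['dbxbz', 'ixbp', 'nxyygi', 'txxmta']


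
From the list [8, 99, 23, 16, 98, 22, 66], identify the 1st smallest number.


Sort ascending: [8, 16, 22, 23, 66, 98, 99]
The 1st element (1-indexed) is at index 0.
Value = 8
Final answer: 8


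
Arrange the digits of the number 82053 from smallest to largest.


The number 82053 has digits: 8, 2, 0, 5, 3
Sorted: 0, 2, 3, 5, 8
Joining the sorted digits gives the result.
Final answer: 02358


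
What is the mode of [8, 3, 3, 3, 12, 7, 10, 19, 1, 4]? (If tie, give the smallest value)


Count the frequency of each value:
  1 appears 1 time(s)
  3 appears 3 time(s)
  4 appears 1 time(s)
  7 appears 1 time(s)
  8 appears 1 time(s)
  10 appears 1 time(s)
  12 appears 1 time(s)
  19 appears 1 time(s)
Maximum frequency is 3.
Only 3 reaches that frequency, so it is the mode.
Final answer: 3


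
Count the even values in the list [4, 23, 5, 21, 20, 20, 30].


Check each element:
  4 is even
  23 is odd
  5 is odd
  21 is odd
  20 is even
  20 is even
  30 is even
Evens: [4, 20, 20, 30]
Count of evens = 4
Final answer: 4


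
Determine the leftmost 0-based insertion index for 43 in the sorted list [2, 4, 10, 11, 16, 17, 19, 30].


List is sorted: [2, 4, 10, 11, 16, 17, 19, 30]
We need the leftmost position where 43 can be inserted, i.e. the first index whose element is >= 43 (or the end of the list if none is).
Binary search with low=0, high=8 (0-based indices):
  low=0, high=8, mid=4: a[4]=16 < 43, so low = 5
  low=5, high=8, mid=6: a[6]=19 < 43, so low = 7
  low=7, high=8, mid=7: a[7]=30 < 43, so low = 8
Now low = high = 8, so the insertion index is 8.
Final answer: 8


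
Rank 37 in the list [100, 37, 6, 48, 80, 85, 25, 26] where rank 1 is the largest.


Sort descending: [100, 85, 80, 48, 37, 26, 25, 6]
Find 37 in the sorted list.
37 is at position 5.
Final answer: 5


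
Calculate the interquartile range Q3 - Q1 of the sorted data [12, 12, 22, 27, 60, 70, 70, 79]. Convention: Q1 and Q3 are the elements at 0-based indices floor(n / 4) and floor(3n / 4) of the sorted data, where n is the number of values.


The data has n = 8 elements.
Q1 index = floor(8 / 4) = floor(2) = 2; Q3 index = floor(3 * 8 / 4) = floor(6) = 6
Q1 = element at index 2 = 22
Q3 = element at index 6 = 70
IQR = 70 - 22 = 48
Final answer: 48


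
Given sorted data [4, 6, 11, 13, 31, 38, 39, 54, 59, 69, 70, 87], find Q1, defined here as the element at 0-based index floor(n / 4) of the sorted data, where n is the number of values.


The list has n = 12 elements.
Q1 index = floor(12 / 4) = floor(3) = 3
Counting from index 0 in the sorted data, the element at index 3 is 13.
Final answer: 13


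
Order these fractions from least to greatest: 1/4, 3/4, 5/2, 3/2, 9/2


Convert to decimal for comparison:
  1/4 = 0.25
  3/4 = 0.75
  5/2 = 2.5
  3/2 = 1.5
  9/2 = 4.5
Decimals in increasing order: 0.25 < 0.75 < 1.5 < 2.5 < 4.5
Writing each back as its fraction gives the sorted order.
Final answer: 1/4, 3/4, 3/2, 5/2, 9/2


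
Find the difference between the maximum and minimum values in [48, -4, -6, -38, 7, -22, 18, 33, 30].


Maximum value: 48
Minimum value: -38
Range = 48 - (-38) = 86
Final answer: 86


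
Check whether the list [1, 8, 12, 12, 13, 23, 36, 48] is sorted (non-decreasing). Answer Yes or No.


Check consecutive pairs:
  1 <= 8? True
  8 <= 12? True
  12 <= 12? True
  12 <= 13? True
  13 <= 23? True
  23 <= 36? True
  36 <= 48? True
Every consecutive pair is in order, so the list is non-decreasing.
Final answer: Yes


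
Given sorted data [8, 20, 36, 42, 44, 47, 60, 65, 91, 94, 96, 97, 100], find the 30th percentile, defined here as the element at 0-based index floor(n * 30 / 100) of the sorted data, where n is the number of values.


The dataset has n = 13 elements.
Index = floor(13 * 30 / 100) = floor(390 / 100) = floor(3.9) = 3
Counting from index 0 in the sorted data, the element at index 3 is 42.
Final answer: 42


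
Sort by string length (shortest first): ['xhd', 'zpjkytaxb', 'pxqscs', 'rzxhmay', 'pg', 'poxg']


Compute lengths:
  'xhd' has length 3
  'zpjkytaxb' has length 9
  'pxqscs' has length 6
  'rzxhmay' has length 7
  'pg' has length 2
  'poxg' has length 4
Lengths in increasing order: 2 < 3 < 4 < 6 < 7 < 9
Listing the words in that order gives the answer.
Final answer: ['pg', 'xhd', 'poxg', 'pxqscs', 'rzxhmay', 'zpjkytaxb']


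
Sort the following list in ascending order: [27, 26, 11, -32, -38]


Original list: [27, 26, 11, -32, -38]
Repeatedly take the smallest remaining element:
  Remaining [27, 26, 11, -32, -38] -> smallest is -38
  Remaining [27, 26, 11, -32] -> smallest is -32
  Remaining [27, 26, 11] -> smallest is 11
  Remaining [27, 26] -> smallest is 26
  Remaining [27] -> smallest is 27
Collecting the picks in order gives the sorted list.
Final answer: [-38, -32, 11, 26, 27]


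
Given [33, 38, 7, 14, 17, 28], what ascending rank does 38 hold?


Sort ascending: [7, 14, 17, 28, 33, 38]
Find 38 in the sorted list.
38 is at position 6 (1-indexed).
Final answer: 6


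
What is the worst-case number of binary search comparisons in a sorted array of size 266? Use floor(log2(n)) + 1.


Binary search halves the search space each step.
Maximum comparisons = floor(log2(266)) + 1
log2(266) = 8.0553
floor(log2(266)) = 8, so 8 + 1 = 9
Final answer: 9


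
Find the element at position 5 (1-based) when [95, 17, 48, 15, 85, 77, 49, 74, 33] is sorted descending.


Sort descending: [95, 85, 77, 74, 49, 48, 33, 17, 15]
The 5th element (1-indexed) is at index 4.
Value = 49
Final answer: 49


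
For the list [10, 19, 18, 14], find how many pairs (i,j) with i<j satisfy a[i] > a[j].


For each element, count the later elements that are smaller than it:
  10 (index 0): smaller elements after it = [] -> 0
  19 (index 1): smaller elements after it = [18, 14] -> 2
  18 (index 2): smaller elements after it = [14] -> 1
Total inversions = 0 + 2 + 1 = 3
Final answer: 3


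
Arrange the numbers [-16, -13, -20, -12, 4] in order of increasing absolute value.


Compute absolute values:
  |-16| = 16
  |-13| = 13
  |-20| = 20
  |-12| = 12
  |4| = 4
Absolute values in increasing order: 4 < 12 < 13 < 16 < 20
Listing the original numbers in that order gives the answer.
Final answer: [4, -12, -13, -16, -20]


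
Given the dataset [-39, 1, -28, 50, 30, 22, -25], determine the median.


First, sort the list: [-39, -28, -25, 1, 22, 30, 50]
The list has 7 elements (odd count).
The middle index is 3 (0-based), and the element there is 1.
Final answer: 1


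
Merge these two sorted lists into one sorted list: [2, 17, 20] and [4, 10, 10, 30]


List A: [2, 17, 20]
List B: [4, 10, 10, 30]
Repeatedly compare the front elements and take the smaller:
  2 vs 4 -> take 2
  17 vs 4 -> take 4
  17 vs 10 -> take 10
  17 vs 10 -> take 10
  17 vs 30 -> take 17
  20 vs 30 -> take 20
  A is exhausted; append the rest of B: [30]
Final answer: [2, 4, 10, 10, 17, 20, 30]


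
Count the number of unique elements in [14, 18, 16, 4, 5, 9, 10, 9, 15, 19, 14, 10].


List all unique values:
Distinct values: [4, 5, 9, 10, 14, 15, 16, 18, 19]
Count = 9
Final answer: 9


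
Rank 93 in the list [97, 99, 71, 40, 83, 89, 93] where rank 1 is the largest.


Sort descending: [99, 97, 93, 89, 83, 71, 40]
Find 93 in the sorted list.
93 is at position 3.
Final answer: 3


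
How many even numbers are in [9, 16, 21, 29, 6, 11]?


Check each element:
  9 is odd
  16 is even
  21 is odd
  29 is odd
  6 is even
  11 is odd
Evens: [16, 6]
Count of evens = 2
Final answer: 2


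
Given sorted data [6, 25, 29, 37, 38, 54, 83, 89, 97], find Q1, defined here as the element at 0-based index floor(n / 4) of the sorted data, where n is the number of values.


The list has n = 9 elements.
Q1 index = floor(9 / 4) = floor(2.25) = 2
Counting from index 0 in the sorted data, the element at index 2 is 29.
Final answer: 29


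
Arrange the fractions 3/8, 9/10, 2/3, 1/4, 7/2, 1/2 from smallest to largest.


Convert to decimal for comparison:
  3/8 = 0.375
  9/10 = 0.9
  2/3 = 0.6667
  1/4 = 0.25
  7/2 = 3.5
  1/2 = 0.5
Decimals in increasing order: 0.25 < 0.375 < 0.5 < 0.6667 < 0.9 < 3.5
Writing each back as its fraction gives the sorted order.
Final answer: 1/4, 3/8, 1/2, 2/3, 9/10, 7/2


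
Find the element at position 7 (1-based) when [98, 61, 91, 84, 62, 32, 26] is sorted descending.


Sort descending: [98, 91, 84, 62, 61, 32, 26]
The 7th element (1-indexed) is at index 6.
Value = 26
Final answer: 26


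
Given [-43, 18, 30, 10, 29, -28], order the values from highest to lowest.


Original list: [-43, 18, 30, 10, 29, -28]
Repeatedly take the largest remaining element:
  Remaining [-43, 18, 30, 10, 29, -28] -> largest is 30
  Remaining [-43, 18, 10, 29, -28] -> largest is 29
  Remaining [-43, 18, 10, -28] -> largest is 18
  Remaining [-43, 10, -28] -> largest is 10
  Remaining [-43, -28] -> largest is -28
  Remaining [-43] -> largest is -43
Collecting the picks in order gives the descending list.
Final answer: [30, 29, 18, 10, -28, -43]


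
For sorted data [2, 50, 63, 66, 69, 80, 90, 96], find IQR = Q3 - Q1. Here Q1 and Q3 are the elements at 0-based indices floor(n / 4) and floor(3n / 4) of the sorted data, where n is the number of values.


The data has n = 8 elements.
Q1 index = floor(8 / 4) = floor(2) = 2; Q3 index = floor(3 * 8 / 4) = floor(6) = 6
Q1 = element at index 2 = 63
Q3 = element at index 6 = 90
IQR = 90 - 63 = 27
Final answer: 27


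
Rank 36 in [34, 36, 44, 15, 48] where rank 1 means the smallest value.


Sort ascending: [15, 34, 36, 44, 48]
Find 36 in the sorted list.
36 is at position 3 (1-indexed).
Final answer: 3


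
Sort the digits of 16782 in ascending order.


The number 16782 has digits: 1, 6, 7, 8, 2
Sorted: 1, 2, 6, 7, 8
Joining the sorted digits gives the result.
Final answer: 12678


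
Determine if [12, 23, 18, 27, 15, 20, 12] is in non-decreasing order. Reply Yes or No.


Check consecutive pairs:
  12 <= 23? True
  23 <= 18? False
  18 <= 27? True
  27 <= 15? False
  15 <= 20? True
  20 <= 12? False
3 consecutive pair(s) are out of order, so the list is not sorted.
Final answer: No


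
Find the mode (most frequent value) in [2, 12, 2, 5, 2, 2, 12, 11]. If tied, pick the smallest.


Count the frequency of each value:
  2 appears 4 time(s)
  5 appears 1 time(s)
  11 appears 1 time(s)
  12 appears 2 time(s)
Maximum frequency is 4.
Only 2 reaches that frequency, so it is the mode.
Final answer: 2


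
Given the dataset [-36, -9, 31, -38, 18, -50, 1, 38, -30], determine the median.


First, sort the list: [-50, -38, -36, -30, -9, 1, 18, 31, 38]
The list has 9 elements (odd count).
The middle index is 4 (0-based), and the element there is -9.
Final answer: -9


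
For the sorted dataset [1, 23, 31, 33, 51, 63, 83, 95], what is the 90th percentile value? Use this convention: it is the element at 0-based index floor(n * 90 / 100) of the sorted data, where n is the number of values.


The dataset has n = 8 elements.
Index = floor(8 * 90 / 100) = floor(720 / 100) = floor(7.2) = 7
Counting from index 0 in the sorted data, the element at index 7 is 95.
Final answer: 95


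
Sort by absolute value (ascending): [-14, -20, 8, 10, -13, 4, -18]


Compute absolute values:
  |-14| = 14
  |-20| = 20
  |8| = 8
  |10| = 10
  |-13| = 13
  |4| = 4
  |-18| = 18
Absolute values in increasing order: 4 < 8 < 10 < 13 < 14 < 18 < 20
Listing the original numbers in that order gives the answer.
Final answer: [4, 8, 10, -13, -14, -18, -20]


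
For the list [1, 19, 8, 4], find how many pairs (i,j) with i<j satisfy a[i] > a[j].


For each element, count the later elements that are smaller than it:
  1 (index 0): smaller elements after it = [] -> 0
  19 (index 1): smaller elements after it = [8, 4] -> 2
  8 (index 2): smaller elements after it = [4] -> 1
Total inversions = 0 + 2 + 1 = 3
Final answer: 3


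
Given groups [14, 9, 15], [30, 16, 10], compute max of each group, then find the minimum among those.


Find max of each group:
  Group 1: [14, 9, 15] -> max = 15
  Group 2: [30, 16, 10] -> max = 30
Maxes: [15, 30]
Minimum of maxes = 15
Final answer: 15


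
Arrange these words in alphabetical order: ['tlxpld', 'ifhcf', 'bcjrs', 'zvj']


Compare strings character by character (the first differing letter decides):
  'bcjrs' < 'ifhcf' since 'b' < 'i' at position 1
  'ifhcf' < 'tlxpld' since 'i' < 't' at position 1
  'tlxpld' < 'zvj' since 't' < 'z' at position 1
Chaining these comparisons gives the alphabetical order.
Final answer: ['bcjrs', 'ifhcf', 'tlxpld', 'zvj']


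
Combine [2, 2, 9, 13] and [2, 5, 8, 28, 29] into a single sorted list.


List A: [2, 2, 9, 13]
List B: [2, 5, 8, 28, 29]
Repeatedly compare the front elements and take the smaller:
  2 vs 2 -> take 2
  2 vs 2 -> take 2
  9 vs 2 -> take 2
  9 vs 5 -> take 5
  9 vs 8 -> take 8
  9 vs 28 -> take 9
  13 vs 28 -> take 13
  A is exhausted; append the rest of B: [28, 29]
Final answer: [2, 2, 2, 5, 8, 9, 13, 28, 29]


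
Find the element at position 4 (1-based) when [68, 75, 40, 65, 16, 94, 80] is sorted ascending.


Sort ascending: [16, 40, 65, 68, 75, 80, 94]
The 4th element (1-indexed) is at index 3.
Value = 68
Final answer: 68


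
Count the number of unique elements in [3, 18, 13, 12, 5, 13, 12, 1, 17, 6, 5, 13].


List all unique values:
Distinct values: [1, 3, 5, 6, 12, 13, 17, 18]
Count = 8
Final answer: 8


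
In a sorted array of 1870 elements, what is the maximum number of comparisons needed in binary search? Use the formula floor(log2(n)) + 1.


Binary search halves the search space each step.
Maximum comparisons = floor(log2(1870)) + 1
log2(1870) = 10.8688
floor(log2(1870)) = 10, so 10 + 1 = 11
Final answer: 11


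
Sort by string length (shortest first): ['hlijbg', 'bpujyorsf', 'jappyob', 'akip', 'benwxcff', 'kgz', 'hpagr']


Compute lengths:
  'hlijbg' has length 6
  'bpujyorsf' has length 9
  'jappyob' has length 7
  'akip' has length 4
  'benwxcff' has length 8
  'kgz' has length 3
  'hpagr' has length 5
Lengths in increasing order: 3 < 4 < 5 < 6 < 7 < 8 < 9
Listing the words in that order gives the answer.
Final answer: ['kgz', 'akip', 'hpagr', 'hlijbg', 'jappyob', 'benwxcff', 'bpujyorsf']


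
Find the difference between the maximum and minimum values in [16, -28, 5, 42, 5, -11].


Maximum value: 42
Minimum value: -28
Range = 42 - (-28) = 70
Final answer: 70


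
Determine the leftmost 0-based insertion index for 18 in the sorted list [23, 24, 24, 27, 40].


List is sorted: [23, 24, 24, 27, 40]
We need the leftmost position where 18 can be inserted, i.e. the first index whose element is >= 18 (or the end of the list if none is).
Binary search with low=0, high=5 (0-based indices):
  low=0, high=5, mid=2: a[2]=24 >= 18, so high = 2
  low=0, high=2, mid=1: a[1]=24 >= 18, so high = 1
  low=0, high=1, mid=0: a[0]=23 >= 18, so high = 0
Now low = high = 0, so the insertion index is 0.
Final answer: 0


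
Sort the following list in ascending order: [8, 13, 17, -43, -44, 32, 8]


Original list: [8, 13, 17, -43, -44, 32, 8]
Repeatedly take the smallest remaining element:
  Remaining [8, 13, 17, -43, -44, 32, 8] -> smallest is -44
  Remaining [8, 13, 17, -43, 32, 8] -> smallest is -43
  Remaining [8, 13, 17, 32, 8] -> smallest is 8
  Remaining [13, 17, 32, 8] -> smallest is 8
  Remaining [13, 17, 32] -> smallest is 13
  Remaining [17, 32] -> smallest is 17
  Remaining [32] -> smallest is 32
Collecting the picks in order gives the sorted list.
Final answer: [-44, -43, 8, 8, 13, 17, 32]


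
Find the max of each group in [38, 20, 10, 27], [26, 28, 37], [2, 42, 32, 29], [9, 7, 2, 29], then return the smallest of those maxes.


Find max of each group:
  Group 1: [38, 20, 10, 27] -> max = 38
  Group 2: [26, 28, 37] -> max = 37
  Group 3: [2, 42, 32, 29] -> max = 42
  Group 4: [9, 7, 2, 29] -> max = 29
Maxes: [38, 37, 42, 29]
Minimum of maxes = 29
Final answer: 29


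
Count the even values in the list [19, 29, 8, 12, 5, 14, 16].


Check each element:
  19 is odd
  29 is odd
  8 is even
  12 is even
  5 is odd
  14 is even
  16 is even
Evens: [8, 12, 14, 16]
Count of evens = 4
Final answer: 4


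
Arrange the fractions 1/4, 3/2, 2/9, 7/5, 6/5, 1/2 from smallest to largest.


Convert to decimal for comparison:
  1/4 = 0.25
  3/2 = 1.5
  2/9 = 0.2222
  7/5 = 1.4
  6/5 = 1.2
  1/2 = 0.5
Decimals in increasing order: 0.2222 < 0.25 < 0.5 < 1.2 < 1.4 < 1.5
Writing each back as its fraction gives the sorted order.
Final answer: 2/9, 1/4, 1/2, 6/5, 7/5, 3/2


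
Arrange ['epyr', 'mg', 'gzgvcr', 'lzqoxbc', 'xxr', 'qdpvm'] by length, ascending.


Compute lengths:
  'epyr' has length 4
  'mg' has length 2
  'gzgvcr' has length 6
  'lzqoxbc' has length 7
  'xxr' has length 3
  'qdpvm' has length 5
Lengths in increasing order: 2 < 3 < 4 < 5 < 6 < 7
Listing the words in that order gives the answer.
Final answer: ['mg', 'xxr', 'epyr', 'qdpvm', 'gzgvcr', 'lzqoxbc']


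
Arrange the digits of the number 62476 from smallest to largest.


The number 62476 has digits: 6, 2, 4, 7, 6
Sorted: 2, 4, 6, 6, 7
Joining the sorted digits gives the result.
Final answer: 24667


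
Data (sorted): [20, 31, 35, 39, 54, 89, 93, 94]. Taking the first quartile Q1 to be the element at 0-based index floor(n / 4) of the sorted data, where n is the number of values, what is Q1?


The list has n = 8 elements.
Q1 index = floor(8 / 4) = floor(2) = 2
Counting from index 0 in the sorted data, the element at index 2 is 35.
Final answer: 35


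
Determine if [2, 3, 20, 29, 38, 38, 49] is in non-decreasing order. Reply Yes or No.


Check consecutive pairs:
  2 <= 3? True
  3 <= 20? True
  20 <= 29? True
  29 <= 38? True
  38 <= 38? True
  38 <= 49? True
Every consecutive pair is in order, so the list is non-decreasing.
Final answer: Yes


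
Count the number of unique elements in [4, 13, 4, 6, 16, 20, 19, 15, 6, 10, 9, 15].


List all unique values:
Distinct values: [4, 6, 9, 10, 13, 15, 16, 19, 20]
Count = 9
Final answer: 9


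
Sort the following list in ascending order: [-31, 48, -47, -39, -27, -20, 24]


Original list: [-31, 48, -47, -39, -27, -20, 24]
Repeatedly take the smallest remaining element:
  Remaining [-31, 48, -47, -39, -27, -20, 24] -> smallest is -47
  Remaining [-31, 48, -39, -27, -20, 24] -> smallest is -39
  Remaining [-31, 48, -27, -20, 24] -> smallest is -31
  Remaining [48, -27, -20, 24] -> smallest is -27
  Remaining [48, -20, 24] -> smallest is -20
  Remaining [48, 24] -> smallest is 24
  Remaining [48] -> smallest is 48
Collecting the picks in order gives the sorted list.
Final answer: [-47, -39, -31, -27, -20, 24, 48]


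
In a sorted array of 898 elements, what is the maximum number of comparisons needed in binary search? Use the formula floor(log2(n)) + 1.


Binary search halves the search space each step.
Maximum comparisons = floor(log2(898)) + 1
log2(898) = 9.8106
floor(log2(898)) = 9, so 9 + 1 = 10
Final answer: 10


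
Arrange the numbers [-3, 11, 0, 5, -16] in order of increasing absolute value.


Compute absolute values:
  |-3| = 3
  |11| = 11
  |0| = 0
  |5| = 5
  |-16| = 16
Absolute values in increasing order: 0 < 3 < 5 < 11 < 16
Listing the original numbers in that order gives the answer.
Final answer: [0, -3, 5, 11, -16]


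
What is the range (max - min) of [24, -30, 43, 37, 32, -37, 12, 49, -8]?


Maximum value: 49
Minimum value: -37
Range = 49 - (-37) = 86
Final answer: 86


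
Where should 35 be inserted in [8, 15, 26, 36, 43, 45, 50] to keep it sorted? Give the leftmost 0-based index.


List is sorted: [8, 15, 26, 36, 43, 45, 50]
We need the leftmost position where 35 can be inserted, i.e. the first index whose element is >= 35 (or the end of the list if none is).
Binary search with low=0, high=7 (0-based indices):
  low=0, high=7, mid=3: a[3]=36 >= 35, so high = 3
  low=0, high=3, mid=1: a[1]=15 < 35, so low = 2
  low=2, high=3, mid=2: a[2]=26 < 35, so low = 3
Now low = high = 3, so the insertion index is 3.
Final answer: 3


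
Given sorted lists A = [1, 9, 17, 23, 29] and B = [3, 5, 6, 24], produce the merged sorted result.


List A: [1, 9, 17, 23, 29]
List B: [3, 5, 6, 24]
Repeatedly compare the front elements and take the smaller:
  1 vs 3 -> take 1
  9 vs 3 -> take 3
  9 vs 5 -> take 5
  9 vs 6 -> take 6
  9 vs 24 -> take 9
  17 vs 24 -> take 17
  23 vs 24 -> take 23
  29 vs 24 -> take 24
  B is exhausted; append the rest of A: [29]
Final answer: [1, 3, 5, 6, 9, 17, 23, 24, 29]


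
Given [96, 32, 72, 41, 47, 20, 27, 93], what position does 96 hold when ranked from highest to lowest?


Sort descending: [96, 93, 72, 47, 41, 32, 27, 20]
Find 96 in the sorted list.
96 is at position 1.
Final answer: 1


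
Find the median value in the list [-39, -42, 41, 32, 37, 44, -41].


First, sort the list: [-42, -41, -39, 32, 37, 41, 44]
The list has 7 elements (odd count).
The middle index is 3 (0-based), and the element there is 32.
Final answer: 32


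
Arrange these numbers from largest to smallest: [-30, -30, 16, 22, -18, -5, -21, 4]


Original list: [-30, -30, 16, 22, -18, -5, -21, 4]
Repeatedly take the largest remaining element:
  Remaining [-30, -30, 16, 22, -18, -5, -21, 4] -> largest is 22
  Remaining [-30, -30, 16, -18, -5, -21, 4] -> largest is 16
  Remaining [-30, -30, -18, -5, -21, 4] -> largest is 4
  Remaining [-30, -30, -18, -5, -21] -> largest is -5
  Remaining [-30, -30, -18, -21] -> largest is -18
  Remaining [-30, -30, -21] -> largest is -21
  Remaining [-30, -30] -> largest is -30
  Remaining [-30] -> largest is -30
Collecting the picks in order gives the descending list.
Final answer: [22, 16, 4, -5, -18, -21, -30, -30]


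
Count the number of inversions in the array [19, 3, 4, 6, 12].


For each element, count the later elements that are smaller than it:
  19 (index 0): smaller elements after it = [3, 4, 6, 12] -> 4
  3 (index 1): smaller elements after it = [] -> 0
  4 (index 2): smaller elements after it = [] -> 0
  6 (index 3): smaller elements after it = [] -> 0
Total inversions = 4 + 0 + 0 + 0 = 4
Final answer: 4


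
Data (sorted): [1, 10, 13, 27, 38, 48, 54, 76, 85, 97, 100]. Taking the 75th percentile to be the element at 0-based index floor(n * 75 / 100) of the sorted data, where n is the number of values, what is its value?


The dataset has n = 11 elements.
Index = floor(11 * 75 / 100) = floor(825 / 100) = floor(8.25) = 8
Counting from index 0 in the sorted data, the element at index 8 is 85.
Final answer: 85


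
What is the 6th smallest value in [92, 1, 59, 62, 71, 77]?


Sort ascending: [1, 59, 62, 71, 77, 92]
The 6th element (1-indexed) is at index 5.
Value = 92
Final answer: 92


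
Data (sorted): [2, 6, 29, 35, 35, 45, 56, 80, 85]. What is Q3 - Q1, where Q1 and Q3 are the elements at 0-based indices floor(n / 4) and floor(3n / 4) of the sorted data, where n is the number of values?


The data has n = 9 elements.
Q1 index = floor(9 / 4) = floor(2.25) = 2; Q3 index = floor(3 * 9 / 4) = floor(6.75) = 6
Q1 = element at index 2 = 29
Q3 = element at index 6 = 56
IQR = 56 - 29 = 27
Final answer: 27


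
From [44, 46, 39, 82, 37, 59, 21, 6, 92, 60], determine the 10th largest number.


Sort descending: [92, 82, 60, 59, 46, 44, 39, 37, 21, 6]
The 10th element (1-indexed) is at index 9.
Value = 6
Final answer: 6


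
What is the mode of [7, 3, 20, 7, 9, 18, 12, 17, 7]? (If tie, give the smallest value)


Count the frequency of each value:
  3 appears 1 time(s)
  7 appears 3 time(s)
  9 appears 1 time(s)
  12 appears 1 time(s)
  17 appears 1 time(s)
  18 appears 1 time(s)
  20 appears 1 time(s)
Maximum frequency is 3.
Only 7 reaches that frequency, so it is the mode.
Final answer: 7


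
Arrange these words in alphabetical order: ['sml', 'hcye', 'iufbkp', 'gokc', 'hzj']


Compare strings character by character (the first differing letter decides):
  'gokc' < 'hcye' since 'g' < 'h' at position 1
  'hcye' < 'hzj' since 'c' < 'z' at position 2
  'hzj' < 'iufbkp' since 'h' < 'i' at position 1
  'iufbkp' < 'sml' since 'i' < 's' at position 1
Chaining these comparisons gives the alphabetical order.
Final answer: ['gokc', 'hcye', 'hzj', 'iufbkp', 'sml']


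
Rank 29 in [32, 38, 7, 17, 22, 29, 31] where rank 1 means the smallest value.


Sort ascending: [7, 17, 22, 29, 31, 32, 38]
Find 29 in the sorted list.
29 is at position 4 (1-indexed).
Final answer: 4


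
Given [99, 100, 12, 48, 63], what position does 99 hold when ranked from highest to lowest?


Sort descending: [100, 99, 63, 48, 12]
Find 99 in the sorted list.
99 is at position 2.
Final answer: 2


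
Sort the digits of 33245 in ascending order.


The number 33245 has digits: 3, 3, 2, 4, 5
Sorted: 2, 3, 3, 4, 5
Joining the sorted digits gives the result.
Final answer: 23345


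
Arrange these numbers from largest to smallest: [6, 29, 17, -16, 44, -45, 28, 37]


Original list: [6, 29, 17, -16, 44, -45, 28, 37]
Repeatedly take the largest remaining element:
  Remaining [6, 29, 17, -16, 44, -45, 28, 37] -> largest is 44
  Remaining [6, 29, 17, -16, -45, 28, 37] -> largest is 37
  Remaining [6, 29, 17, -16, -45, 28] -> largest is 29
  Remaining [6, 17, -16, -45, 28] -> largest is 28
  Remaining [6, 17, -16, -45] -> largest is 17
  Remaining [6, -16, -45] -> largest is 6
  Remaining [-16, -45] -> largest is -16
  Remaining [-45] -> largest is -45
Collecting the picks in order gives the descending list.
Final answer: [44, 37, 29, 28, 17, 6, -16, -45]


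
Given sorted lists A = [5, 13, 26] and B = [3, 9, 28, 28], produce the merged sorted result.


List A: [5, 13, 26]
List B: [3, 9, 28, 28]
Repeatedly compare the front elements and take the smaller:
  5 vs 3 -> take 3
  5 vs 9 -> take 5
  13 vs 9 -> take 9
  13 vs 28 -> take 13
  26 vs 28 -> take 26
  A is exhausted; append the rest of B: [28, 28]
Final answer: [3, 5, 9, 13, 26, 28, 28]


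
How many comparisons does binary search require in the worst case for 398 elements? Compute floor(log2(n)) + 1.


Binary search halves the search space each step.
Maximum comparisons = floor(log2(398)) + 1
log2(398) = 8.6366
floor(log2(398)) = 8, so 8 + 1 = 9
Final answer: 9


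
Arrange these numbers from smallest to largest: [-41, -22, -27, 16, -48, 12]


Original list: [-41, -22, -27, 16, -48, 12]
Repeatedly take the smallest remaining element:
  Remaining [-41, -22, -27, 16, -48, 12] -> smallest is -48
  Remaining [-41, -22, -27, 16, 12] -> smallest is -41
  Remaining [-22, -27, 16, 12] -> smallest is -27
  Remaining [-22, 16, 12] -> smallest is -22
  Remaining [16, 12] -> smallest is 12
  Remaining [16] -> smallest is 16
Collecting the picks in order gives the sorted list.
Final answer: [-48, -41, -27, -22, 12, 16]


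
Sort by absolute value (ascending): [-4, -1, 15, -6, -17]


Compute absolute values:
  |-4| = 4
  |-1| = 1
  |15| = 15
  |-6| = 6
  |-17| = 17
Absolute values in increasing order: 1 < 4 < 6 < 15 < 17
Listing the original numbers in that order gives the answer.
Final answer: [-1, -4, -6, 15, -17]


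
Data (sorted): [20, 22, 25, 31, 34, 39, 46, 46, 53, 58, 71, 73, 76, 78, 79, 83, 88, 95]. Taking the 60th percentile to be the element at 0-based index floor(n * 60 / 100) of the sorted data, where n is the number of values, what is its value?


The dataset has n = 18 elements.
Index = floor(18 * 60 / 100) = floor(1080 / 100) = floor(10.8) = 10
Counting from index 0 in the sorted data, the element at index 10 is 71.
Final answer: 71


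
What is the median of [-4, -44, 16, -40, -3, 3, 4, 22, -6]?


First, sort the list: [-44, -40, -6, -4, -3, 3, 4, 16, 22]
The list has 9 elements (odd count).
The middle index is 4 (0-based), and the element there is -3.
Final answer: -3


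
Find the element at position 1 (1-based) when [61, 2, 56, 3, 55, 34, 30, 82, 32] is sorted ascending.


Sort ascending: [2, 3, 30, 32, 34, 55, 56, 61, 82]
The 1st element (1-indexed) is at index 0.
Value = 2
Final answer: 2


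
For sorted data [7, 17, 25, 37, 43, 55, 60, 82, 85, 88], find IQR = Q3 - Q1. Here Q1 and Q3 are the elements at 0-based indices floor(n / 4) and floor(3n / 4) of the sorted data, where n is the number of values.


The data has n = 10 elements.
Q1 index = floor(10 / 4) = floor(2.5) = 2; Q3 index = floor(3 * 10 / 4) = floor(7.5) = 7
Q1 = element at index 2 = 25
Q3 = element at index 7 = 82
IQR = 82 - 25 = 57
Final answer: 57


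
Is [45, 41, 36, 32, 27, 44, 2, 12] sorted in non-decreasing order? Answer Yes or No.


Check consecutive pairs:
  45 <= 41? False
  41 <= 36? False
  36 <= 32? False
  32 <= 27? False
  27 <= 44? True
  44 <= 2? False
  2 <= 12? True
5 consecutive pair(s) are out of order, so the list is not sorted.
Final answer: No


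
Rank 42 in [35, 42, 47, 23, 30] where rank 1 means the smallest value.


Sort ascending: [23, 30, 35, 42, 47]
Find 42 in the sorted list.
42 is at position 4 (1-indexed).
Final answer: 4


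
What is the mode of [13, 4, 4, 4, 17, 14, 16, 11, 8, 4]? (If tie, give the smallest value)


Count the frequency of each value:
  4 appears 4 time(s)
  8 appears 1 time(s)
  11 appears 1 time(s)
  13 appears 1 time(s)
  14 appears 1 time(s)
  16 appears 1 time(s)
  17 appears 1 time(s)
Maximum frequency is 4.
Only 4 reaches that frequency, so it is the mode.
Final answer: 4


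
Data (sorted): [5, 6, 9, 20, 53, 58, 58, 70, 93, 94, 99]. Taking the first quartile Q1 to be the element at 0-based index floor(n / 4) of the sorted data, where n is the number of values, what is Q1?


The list has n = 11 elements.
Q1 index = floor(11 / 4) = floor(2.75) = 2
Counting from index 0 in the sorted data, the element at index 2 is 9.
Final answer: 9


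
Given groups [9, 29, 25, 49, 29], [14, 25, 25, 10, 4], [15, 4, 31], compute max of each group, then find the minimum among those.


Find max of each group:
  Group 1: [9, 29, 25, 49, 29] -> max = 49
  Group 2: [14, 25, 25, 10, 4] -> max = 25
  Group 3: [15, 4, 31] -> max = 31
Maxes: [49, 25, 31]
Minimum of maxes = 25
Final answer: 25


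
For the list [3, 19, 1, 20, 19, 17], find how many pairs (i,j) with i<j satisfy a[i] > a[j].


For each element, count the later elements that are smaller than it:
  3 (index 0): smaller elements after it = [1] -> 1
  19 (index 1): smaller elements after it = [1, 17] -> 2
  1 (index 2): smaller elements after it = [] -> 0
  20 (index 3): smaller elements after it = [19, 17] -> 2
  19 (index 4): smaller elements after it = [17] -> 1
Total inversions = 1 + 2 + 0 + 2 + 1 = 6
Final answer: 6


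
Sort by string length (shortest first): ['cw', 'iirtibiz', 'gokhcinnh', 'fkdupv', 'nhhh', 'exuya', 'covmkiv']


Compute lengths:
  'cw' has length 2
  'iirtibiz' has length 8
  'gokhcinnh' has length 9
  'fkdupv' has length 6
  'nhhh' has length 4
  'exuya' has length 5
  'covmkiv' has length 7
Lengths in increasing order: 2 < 4 < 5 < 6 < 7 < 8 < 9
Listing the words in that order gives the answer.
Final answer: ['cw', 'nhhh', 'exuya', 'fkdupv', 'covmkiv', 'iirtibiz', 'gokhcinnh']


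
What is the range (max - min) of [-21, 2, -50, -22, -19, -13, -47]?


Maximum value: 2
Minimum value: -50
Range = 2 - (-50) = 52
Final answer: 52


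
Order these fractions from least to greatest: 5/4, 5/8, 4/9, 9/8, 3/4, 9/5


Convert to decimal for comparison:
  5/4 = 1.25
  5/8 = 0.625
  4/9 = 0.4444
  9/8 = 1.125
  3/4 = 0.75
  9/5 = 1.8
Decimals in increasing order: 0.4444 < 0.625 < 0.75 < 1.125 < 1.25 < 1.8
Writing each back as its fraction gives the sorted order.
Final answer: 4/9, 5/8, 3/4, 9/8, 5/4, 9/5


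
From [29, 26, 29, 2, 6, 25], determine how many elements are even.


Check each element:
  29 is odd
  26 is even
  29 is odd
  2 is even
  6 is even
  25 is odd
Evens: [26, 2, 6]
Count of evens = 3
Final answer: 3


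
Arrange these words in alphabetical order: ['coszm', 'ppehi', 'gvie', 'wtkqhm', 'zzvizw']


Compare strings character by character (the first differing letter decides):
  'coszm' < 'gvie' since 'c' < 'g' at position 1
  'gvie' < 'ppehi' since 'g' < 'p' at position 1
  'ppehi' < 'wtkqhm' since 'p' < 'w' at position 1
  'wtkqhm' < 'zzvizw' since 'w' < 'z' at position 1
Chaining these comparisons gives the alphabetical order.
Final answer: ['coszm', 'gvie', 'ppehi', 'wtkqhm', 'zzvizw']


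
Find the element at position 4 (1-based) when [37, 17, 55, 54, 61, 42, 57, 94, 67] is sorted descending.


Sort descending: [94, 67, 61, 57, 55, 54, 42, 37, 17]
The 4th element (1-indexed) is at index 3.
Value = 57
Final answer: 57


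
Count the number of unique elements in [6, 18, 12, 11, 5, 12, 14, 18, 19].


List all unique values:
Distinct values: [5, 6, 11, 12, 14, 18, 19]
Count = 7
Final answer: 7


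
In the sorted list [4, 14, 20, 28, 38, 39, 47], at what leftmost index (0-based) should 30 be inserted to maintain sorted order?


List is sorted: [4, 14, 20, 28, 38, 39, 47]
We need the leftmost position where 30 can be inserted, i.e. the first index whose element is >= 30 (or the end of the list if none is).
Binary search with low=0, high=7 (0-based indices):
  low=0, high=7, mid=3: a[3]=28 < 30, so low = 4
  low=4, high=7, mid=5: a[5]=39 >= 30, so high = 5
  low=4, high=5, mid=4: a[4]=38 >= 30, so high = 4
Now low = high = 4, so the insertion index is 4.
Final answer: 4


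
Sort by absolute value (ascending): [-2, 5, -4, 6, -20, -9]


Compute absolute values:
  |-2| = 2
  |5| = 5
  |-4| = 4
  |6| = 6
  |-20| = 20
  |-9| = 9
Absolute values in increasing order: 2 < 4 < 5 < 6 < 9 < 20
Listing the original numbers in that order gives the answer.
Final answer: [-2, -4, 5, 6, -9, -20]


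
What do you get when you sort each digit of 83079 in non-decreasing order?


The number 83079 has digits: 8, 3, 0, 7, 9
Sorted: 0, 3, 7, 8, 9
Joining the sorted digits gives the result.
Final answer: 03789


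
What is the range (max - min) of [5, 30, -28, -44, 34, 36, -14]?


Maximum value: 36
Minimum value: -44
Range = 36 - (-44) = 80
Final answer: 80


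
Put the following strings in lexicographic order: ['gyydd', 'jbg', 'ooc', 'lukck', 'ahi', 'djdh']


Compare strings character by character (the first differing letter decides):
  'ahi' < 'djdh' since 'a' < 'd' at position 1
  'djdh' < 'gyydd' since 'd' < 'g' at position 1
  'gyydd' < 'jbg' since 'g' < 'j' at position 1
  'jbg' < 'lukck' since 'j' < 'l' at position 1
  'lukck' < 'ooc' since 'l' < 'o' at position 1
Chaining these comparisons gives the alphabetical order.
Final answer: ['ahi', 'djdh', 'gyydd', 'jbg', 'lukck', 'ooc']


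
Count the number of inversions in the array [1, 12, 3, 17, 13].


For each element, count the later elements that are smaller than it:
  1 (index 0): smaller elements after it = [] -> 0
  12 (index 1): smaller elements after it = [3] -> 1
  3 (index 2): smaller elements after it = [] -> 0
  17 (index 3): smaller elements after it = [13] -> 1
Total inversions = 0 + 1 + 0 + 1 = 2
Final answer: 2


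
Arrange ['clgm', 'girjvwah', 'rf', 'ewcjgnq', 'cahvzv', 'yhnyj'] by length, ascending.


Compute lengths:
  'clgm' has length 4
  'girjvwah' has length 8
  'rf' has length 2
  'ewcjgnq' has length 7
  'cahvzv' has length 6
  'yhnyj' has length 5
Lengths in increasing order: 2 < 4 < 5 < 6 < 7 < 8
Listing the words in that order gives the answer.
Final answer: ['rf', 'clgm', 'yhnyj', 'cahvzv', 'ewcjgnq', 'girjvwah']


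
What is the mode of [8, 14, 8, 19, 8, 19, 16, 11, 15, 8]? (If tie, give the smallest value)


Count the frequency of each value:
  8 appears 4 time(s)
  11 appears 1 time(s)
  14 appears 1 time(s)
  15 appears 1 time(s)
  16 appears 1 time(s)
  19 appears 2 time(s)
Maximum frequency is 4.
Only 8 reaches that frequency, so it is the mode.
Final answer: 8


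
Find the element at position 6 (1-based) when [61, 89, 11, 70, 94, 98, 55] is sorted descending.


Sort descending: [98, 94, 89, 70, 61, 55, 11]
The 6th element (1-indexed) is at index 5.
Value = 55
Final answer: 55


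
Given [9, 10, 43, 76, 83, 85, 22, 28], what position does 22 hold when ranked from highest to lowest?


Sort descending: [85, 83, 76, 43, 28, 22, 10, 9]
Find 22 in the sorted list.
22 is at position 6.
Final answer: 6


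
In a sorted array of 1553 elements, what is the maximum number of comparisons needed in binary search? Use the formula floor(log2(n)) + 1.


Binary search halves the search space each step.
Maximum comparisons = floor(log2(1553)) + 1
log2(1553) = 10.6008
floor(log2(1553)) = 10, so 10 + 1 = 11
Final answer: 11


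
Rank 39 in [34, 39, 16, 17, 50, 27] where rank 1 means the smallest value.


Sort ascending: [16, 17, 27, 34, 39, 50]
Find 39 in the sorted list.
39 is at position 5 (1-indexed).
Final answer: 5


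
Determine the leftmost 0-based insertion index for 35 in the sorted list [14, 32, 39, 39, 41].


List is sorted: [14, 32, 39, 39, 41]
We need the leftmost position where 35 can be inserted, i.e. the first index whose element is >= 35 (or the end of the list if none is).
Binary search with low=0, high=5 (0-based indices):
  low=0, high=5, mid=2: a[2]=39 >= 35, so high = 2
  low=0, high=2, mid=1: a[1]=32 < 35, so low = 2
Now low = high = 2, so the insertion index is 2.
Final answer: 2


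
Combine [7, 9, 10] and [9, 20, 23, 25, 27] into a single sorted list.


List A: [7, 9, 10]
List B: [9, 20, 23, 25, 27]
Repeatedly compare the front elements and take the smaller:
  7 vs 9 -> take 7
  9 vs 9 -> take 9
  10 vs 9 -> take 9
  10 vs 20 -> take 10
  A is exhausted; append the rest of B: [20, 23, 25, 27]
Final answer: [7, 9, 9, 10, 20, 23, 25, 27]


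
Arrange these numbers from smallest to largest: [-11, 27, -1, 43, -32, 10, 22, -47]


Original list: [-11, 27, -1, 43, -32, 10, 22, -47]
Repeatedly take the smallest remaining element:
  Remaining [-11, 27, -1, 43, -32, 10, 22, -47] -> smallest is -47
  Remaining [-11, 27, -1, 43, -32, 10, 22] -> smallest is -32
  Remaining [-11, 27, -1, 43, 10, 22] -> smallest is -11
  Remaining [27, -1, 43, 10, 22] -> smallest is -1
  Remaining [27, 43, 10, 22] -> smallest is 10
  Remaining [27, 43, 22] -> smallest is 22
  Remaining [27, 43] -> smallest is 27
  Remaining [43] -> smallest is 43
Collecting the picks in order gives the sorted list.
Final answer: [-47, -32, -11, -1, 10, 22, 27, 43]


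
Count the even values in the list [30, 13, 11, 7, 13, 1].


Check each element:
  30 is even
  13 is odd
  11 is odd
  7 is odd
  13 is odd
  1 is odd
Evens: [30]
Count of evens = 1
Final answer: 1


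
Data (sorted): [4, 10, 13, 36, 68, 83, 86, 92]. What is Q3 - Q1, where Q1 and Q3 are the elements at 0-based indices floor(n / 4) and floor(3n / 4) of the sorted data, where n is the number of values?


The data has n = 8 elements.
Q1 index = floor(8 / 4) = floor(2) = 2; Q3 index = floor(3 * 8 / 4) = floor(6) = 6
Q1 = element at index 2 = 13
Q3 = element at index 6 = 86
IQR = 86 - 13 = 73
Final answer: 73
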